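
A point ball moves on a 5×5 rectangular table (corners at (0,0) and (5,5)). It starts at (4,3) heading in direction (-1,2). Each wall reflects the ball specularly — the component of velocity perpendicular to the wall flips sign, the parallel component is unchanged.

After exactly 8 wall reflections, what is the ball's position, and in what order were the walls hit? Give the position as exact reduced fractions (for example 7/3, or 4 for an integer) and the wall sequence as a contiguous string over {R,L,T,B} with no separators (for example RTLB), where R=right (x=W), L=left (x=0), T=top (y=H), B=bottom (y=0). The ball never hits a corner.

Final position: (1/2,0)
Wall sequence: TBLTBRTB

1. t=1 → T at (3,5); v=(-1,-2)
2. t=5/2 → B at (1/2,0); v=(-1,2)
3. t=1/2 → L at (0,1); v=(1,2)
4. t=2 → T at (2,5); v=(1,-2)
5. t=5/2 → B at (9/2,0); v=(1,2)
6. t=1/2 → R at (5,1); v=(-1,2)
7. t=2 → T at (3,5); v=(-1,-2)
8. t=5/2 → B at (1/2,0); v=(-1,2)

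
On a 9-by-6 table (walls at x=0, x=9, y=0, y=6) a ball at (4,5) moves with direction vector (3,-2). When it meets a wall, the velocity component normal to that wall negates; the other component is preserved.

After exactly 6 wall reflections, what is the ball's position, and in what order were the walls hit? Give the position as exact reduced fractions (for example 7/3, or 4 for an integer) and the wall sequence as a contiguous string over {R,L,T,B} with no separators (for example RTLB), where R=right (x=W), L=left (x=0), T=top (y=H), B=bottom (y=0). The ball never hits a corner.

1. t=5/3 → R at (9,5/3); v=(-3,-2)
2. t=5/6 → B at (13/2,0); v=(-3,2)
3. t=13/6 → L at (0,13/3); v=(3,2)
4. t=5/6 → T at (5/2,6); v=(3,-2)
5. t=13/6 → R at (9,5/3); v=(-3,-2)
6. t=5/6 → B at (13/2,0); v=(-3,2)

Final position: (13/2,0)
Wall sequence: RBLTRB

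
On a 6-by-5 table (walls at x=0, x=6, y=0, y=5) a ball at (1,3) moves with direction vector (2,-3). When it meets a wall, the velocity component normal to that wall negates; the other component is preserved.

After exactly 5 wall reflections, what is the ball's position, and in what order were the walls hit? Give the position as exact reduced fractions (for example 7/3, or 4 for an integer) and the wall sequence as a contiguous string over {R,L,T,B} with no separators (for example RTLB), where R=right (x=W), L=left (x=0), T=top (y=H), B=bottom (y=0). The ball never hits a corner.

Final position: (0,7/2)
Wall sequence: BRTBL

1. t=1 → B at (3,0); v=(2,3)
2. t=3/2 → R at (6,9/2); v=(-2,3)
3. t=1/6 → T at (17/3,5); v=(-2,-3)
4. t=5/3 → B at (7/3,0); v=(-2,3)
5. t=7/6 → L at (0,7/2); v=(2,3)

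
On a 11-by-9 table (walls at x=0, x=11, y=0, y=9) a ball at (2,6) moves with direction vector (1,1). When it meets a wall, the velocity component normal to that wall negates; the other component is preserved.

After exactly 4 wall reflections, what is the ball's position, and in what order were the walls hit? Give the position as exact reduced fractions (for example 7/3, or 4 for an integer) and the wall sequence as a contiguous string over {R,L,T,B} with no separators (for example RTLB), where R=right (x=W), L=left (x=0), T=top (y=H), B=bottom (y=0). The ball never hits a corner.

Final position: (0,8)
Wall sequence: TRBL

1. t=3 → T at (5,9); v=(1,-1)
2. t=6 → R at (11,3); v=(-1,-1)
3. t=3 → B at (8,0); v=(-1,1)
4. t=8 → L at (0,8); v=(1,1)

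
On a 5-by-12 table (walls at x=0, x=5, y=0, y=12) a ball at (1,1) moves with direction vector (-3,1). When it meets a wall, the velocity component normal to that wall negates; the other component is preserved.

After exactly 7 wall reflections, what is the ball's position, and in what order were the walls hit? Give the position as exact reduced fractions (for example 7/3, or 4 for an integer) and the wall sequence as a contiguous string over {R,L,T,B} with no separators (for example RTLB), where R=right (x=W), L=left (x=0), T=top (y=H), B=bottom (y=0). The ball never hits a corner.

1. t=1/3 → L at (0,4/3); v=(3,1)
2. t=5/3 → R at (5,3); v=(-3,1)
3. t=5/3 → L at (0,14/3); v=(3,1)
4. t=5/3 → R at (5,19/3); v=(-3,1)
5. t=5/3 → L at (0,8); v=(3,1)
6. t=5/3 → R at (5,29/3); v=(-3,1)
7. t=5/3 → L at (0,34/3); v=(3,1)

Final position: (0,34/3)
Wall sequence: LRLRLRL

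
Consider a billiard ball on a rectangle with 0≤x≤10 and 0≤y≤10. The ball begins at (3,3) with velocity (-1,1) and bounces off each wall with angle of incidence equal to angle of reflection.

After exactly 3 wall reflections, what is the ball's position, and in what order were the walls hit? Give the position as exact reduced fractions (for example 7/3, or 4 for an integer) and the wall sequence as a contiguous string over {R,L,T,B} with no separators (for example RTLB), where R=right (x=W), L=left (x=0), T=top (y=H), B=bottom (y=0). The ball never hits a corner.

1. t=3 → L at (0,6); v=(1,1)
2. t=4 → T at (4,10); v=(1,-1)
3. t=6 → R at (10,4); v=(-1,-1)

Final position: (10,4)
Wall sequence: LTR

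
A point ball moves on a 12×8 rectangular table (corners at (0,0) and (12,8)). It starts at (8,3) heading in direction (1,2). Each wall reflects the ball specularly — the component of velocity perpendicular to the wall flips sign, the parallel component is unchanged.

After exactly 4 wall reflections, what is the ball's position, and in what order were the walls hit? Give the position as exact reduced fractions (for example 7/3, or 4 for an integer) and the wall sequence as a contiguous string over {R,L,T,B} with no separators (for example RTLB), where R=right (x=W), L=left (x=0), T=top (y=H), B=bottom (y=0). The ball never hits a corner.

1. t=5/2 → T at (21/2,8); v=(1,-2)
2. t=3/2 → R at (12,5); v=(-1,-2)
3. t=5/2 → B at (19/2,0); v=(-1,2)
4. t=4 → T at (11/2,8); v=(-1,-2)

Final position: (11/2,8)
Wall sequence: TRBT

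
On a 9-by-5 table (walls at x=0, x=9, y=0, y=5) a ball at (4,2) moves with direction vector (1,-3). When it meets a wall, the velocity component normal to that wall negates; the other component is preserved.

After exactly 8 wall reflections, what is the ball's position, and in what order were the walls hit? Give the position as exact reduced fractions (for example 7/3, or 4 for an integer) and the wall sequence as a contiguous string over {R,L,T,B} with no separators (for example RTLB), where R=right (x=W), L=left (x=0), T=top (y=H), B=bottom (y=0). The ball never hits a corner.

Final position: (10/3,0)
Wall sequence: BTBRTBTB

1. t=2/3 → B at (14/3,0); v=(1,3)
2. t=5/3 → T at (19/3,5); v=(1,-3)
3. t=5/3 → B at (8,0); v=(1,3)
4. t=1 → R at (9,3); v=(-1,3)
5. t=2/3 → T at (25/3,5); v=(-1,-3)
6. t=5/3 → B at (20/3,0); v=(-1,3)
7. t=5/3 → T at (5,5); v=(-1,-3)
8. t=5/3 → B at (10/3,0); v=(-1,3)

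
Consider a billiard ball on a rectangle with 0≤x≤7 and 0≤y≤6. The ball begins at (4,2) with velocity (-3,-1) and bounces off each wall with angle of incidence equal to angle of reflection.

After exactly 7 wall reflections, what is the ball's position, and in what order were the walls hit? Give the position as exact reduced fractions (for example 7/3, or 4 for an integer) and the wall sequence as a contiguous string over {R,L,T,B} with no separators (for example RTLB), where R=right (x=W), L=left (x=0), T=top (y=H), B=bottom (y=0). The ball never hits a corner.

1. t=4/3 → L at (0,2/3); v=(3,-1)
2. t=2/3 → B at (2,0); v=(3,1)
3. t=5/3 → R at (7,5/3); v=(-3,1)
4. t=7/3 → L at (0,4); v=(3,1)
5. t=2 → T at (6,6); v=(3,-1)
6. t=1/3 → R at (7,17/3); v=(-3,-1)
7. t=7/3 → L at (0,10/3); v=(3,-1)

Final position: (0,10/3)
Wall sequence: LBRLTRL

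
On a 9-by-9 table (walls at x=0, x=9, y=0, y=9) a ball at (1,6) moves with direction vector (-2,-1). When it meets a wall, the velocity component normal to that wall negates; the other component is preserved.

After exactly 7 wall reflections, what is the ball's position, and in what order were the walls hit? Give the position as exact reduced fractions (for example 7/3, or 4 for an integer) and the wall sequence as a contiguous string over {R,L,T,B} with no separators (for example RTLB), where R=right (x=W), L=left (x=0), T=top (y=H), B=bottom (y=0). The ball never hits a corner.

1. t=1/2 → L at (0,11/2); v=(2,-1)
2. t=9/2 → R at (9,1); v=(-2,-1)
3. t=1 → B at (7,0); v=(-2,1)
4. t=7/2 → L at (0,7/2); v=(2,1)
5. t=9/2 → R at (9,8); v=(-2,1)
6. t=1 → T at (7,9); v=(-2,-1)
7. t=7/2 → L at (0,11/2); v=(2,-1)

Final position: (0,11/2)
Wall sequence: LRBLRTL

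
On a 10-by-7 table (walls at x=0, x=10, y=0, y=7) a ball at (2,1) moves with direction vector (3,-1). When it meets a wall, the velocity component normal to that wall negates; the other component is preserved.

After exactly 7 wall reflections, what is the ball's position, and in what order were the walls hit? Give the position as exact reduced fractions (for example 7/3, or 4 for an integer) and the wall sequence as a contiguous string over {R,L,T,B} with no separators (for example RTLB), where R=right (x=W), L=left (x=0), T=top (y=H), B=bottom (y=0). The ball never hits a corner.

Final position: (7,0)
Wall sequence: BRLTRLB

1. t=1 → B at (5,0); v=(3,1)
2. t=5/3 → R at (10,5/3); v=(-3,1)
3. t=10/3 → L at (0,5); v=(3,1)
4. t=2 → T at (6,7); v=(3,-1)
5. t=4/3 → R at (10,17/3); v=(-3,-1)
6. t=10/3 → L at (0,7/3); v=(3,-1)
7. t=7/3 → B at (7,0); v=(3,1)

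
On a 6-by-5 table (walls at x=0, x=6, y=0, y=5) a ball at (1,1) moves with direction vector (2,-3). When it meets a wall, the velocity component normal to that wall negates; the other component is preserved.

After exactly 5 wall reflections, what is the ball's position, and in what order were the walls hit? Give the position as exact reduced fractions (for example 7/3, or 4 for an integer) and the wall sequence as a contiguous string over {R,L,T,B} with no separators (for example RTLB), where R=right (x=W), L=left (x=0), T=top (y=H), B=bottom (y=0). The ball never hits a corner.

Final position: (1/3,5)
Wall sequence: BTRBT

1. t=1/3 → B at (5/3,0); v=(2,3)
2. t=5/3 → T at (5,5); v=(2,-3)
3. t=1/2 → R at (6,7/2); v=(-2,-3)
4. t=7/6 → B at (11/3,0); v=(-2,3)
5. t=5/3 → T at (1/3,5); v=(-2,-3)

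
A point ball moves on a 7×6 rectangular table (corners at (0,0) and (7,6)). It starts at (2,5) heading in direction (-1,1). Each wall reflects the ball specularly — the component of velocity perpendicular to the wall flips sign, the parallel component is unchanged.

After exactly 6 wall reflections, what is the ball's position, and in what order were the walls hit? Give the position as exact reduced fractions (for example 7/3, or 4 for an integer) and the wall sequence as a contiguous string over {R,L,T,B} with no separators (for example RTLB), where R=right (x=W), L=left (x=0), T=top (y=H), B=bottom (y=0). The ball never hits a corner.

Final position: (0,3)
Wall sequence: TLBRTL

1. t=1 → T at (1,6); v=(-1,-1)
2. t=1 → L at (0,5); v=(1,-1)
3. t=5 → B at (5,0); v=(1,1)
4. t=2 → R at (7,2); v=(-1,1)
5. t=4 → T at (3,6); v=(-1,-1)
6. t=3 → L at (0,3); v=(1,-1)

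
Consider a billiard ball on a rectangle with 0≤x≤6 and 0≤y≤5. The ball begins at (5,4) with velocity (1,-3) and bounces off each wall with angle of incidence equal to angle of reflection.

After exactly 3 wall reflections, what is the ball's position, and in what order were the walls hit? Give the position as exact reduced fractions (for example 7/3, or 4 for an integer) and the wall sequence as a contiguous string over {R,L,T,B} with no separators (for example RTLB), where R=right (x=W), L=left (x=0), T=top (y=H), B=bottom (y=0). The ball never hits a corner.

Final position: (4,5)
Wall sequence: RBT

1. t=1 → R at (6,1); v=(-1,-3)
2. t=1/3 → B at (17/3,0); v=(-1,3)
3. t=5/3 → T at (4,5); v=(-1,-3)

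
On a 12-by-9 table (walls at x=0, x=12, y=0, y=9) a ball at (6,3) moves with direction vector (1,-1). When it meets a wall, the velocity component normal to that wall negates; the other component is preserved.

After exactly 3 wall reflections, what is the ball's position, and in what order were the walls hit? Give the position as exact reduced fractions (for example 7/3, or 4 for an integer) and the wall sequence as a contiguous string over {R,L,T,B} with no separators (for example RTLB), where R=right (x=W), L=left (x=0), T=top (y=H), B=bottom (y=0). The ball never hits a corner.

1. t=3 → B at (9,0); v=(1,1)
2. t=3 → R at (12,3); v=(-1,1)
3. t=6 → T at (6,9); v=(-1,-1)

Final position: (6,9)
Wall sequence: BRT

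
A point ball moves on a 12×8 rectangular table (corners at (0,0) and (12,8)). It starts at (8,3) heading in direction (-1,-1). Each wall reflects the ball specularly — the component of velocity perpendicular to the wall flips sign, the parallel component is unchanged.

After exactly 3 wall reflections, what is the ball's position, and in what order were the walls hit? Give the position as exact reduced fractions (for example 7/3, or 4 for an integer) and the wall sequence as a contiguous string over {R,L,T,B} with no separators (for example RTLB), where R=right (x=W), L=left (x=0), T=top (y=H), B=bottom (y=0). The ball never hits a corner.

1. t=3 → B at (5,0); v=(-1,1)
2. t=5 → L at (0,5); v=(1,1)
3. t=3 → T at (3,8); v=(1,-1)

Final position: (3,8)
Wall sequence: BLT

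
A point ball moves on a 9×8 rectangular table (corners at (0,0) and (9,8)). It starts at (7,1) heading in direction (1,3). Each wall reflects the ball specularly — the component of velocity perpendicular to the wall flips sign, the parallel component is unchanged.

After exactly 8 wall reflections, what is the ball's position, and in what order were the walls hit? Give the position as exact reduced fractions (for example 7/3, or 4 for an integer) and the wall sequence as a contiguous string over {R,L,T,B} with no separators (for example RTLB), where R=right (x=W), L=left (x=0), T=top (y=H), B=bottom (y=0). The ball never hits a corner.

Final position: (14/3,0)
Wall sequence: RTBTBLTB

1. t=2 → R at (9,7); v=(-1,3)
2. t=1/3 → T at (26/3,8); v=(-1,-3)
3. t=8/3 → B at (6,0); v=(-1,3)
4. t=8/3 → T at (10/3,8); v=(-1,-3)
5. t=8/3 → B at (2/3,0); v=(-1,3)
6. t=2/3 → L at (0,2); v=(1,3)
7. t=2 → T at (2,8); v=(1,-3)
8. t=8/3 → B at (14/3,0); v=(1,3)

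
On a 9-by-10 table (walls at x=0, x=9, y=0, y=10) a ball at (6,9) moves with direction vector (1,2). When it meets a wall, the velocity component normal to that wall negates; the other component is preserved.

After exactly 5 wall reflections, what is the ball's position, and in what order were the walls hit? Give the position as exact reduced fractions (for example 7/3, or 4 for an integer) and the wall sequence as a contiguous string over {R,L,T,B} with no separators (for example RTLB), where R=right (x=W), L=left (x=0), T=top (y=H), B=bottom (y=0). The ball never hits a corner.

Final position: (0,7)
Wall sequence: TRBTL

1. t=1/2 → T at (13/2,10); v=(1,-2)
2. t=5/2 → R at (9,5); v=(-1,-2)
3. t=5/2 → B at (13/2,0); v=(-1,2)
4. t=5 → T at (3/2,10); v=(-1,-2)
5. t=3/2 → L at (0,7); v=(1,-2)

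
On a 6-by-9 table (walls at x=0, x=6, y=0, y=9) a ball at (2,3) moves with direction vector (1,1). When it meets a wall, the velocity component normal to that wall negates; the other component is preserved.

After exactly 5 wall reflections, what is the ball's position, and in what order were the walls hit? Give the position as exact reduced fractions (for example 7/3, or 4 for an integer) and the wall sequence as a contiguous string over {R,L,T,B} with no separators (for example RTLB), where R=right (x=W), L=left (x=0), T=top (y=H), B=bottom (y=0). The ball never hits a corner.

Final position: (6,1)
Wall sequence: RTLBR

1. t=4 → R at (6,7); v=(-1,1)
2. t=2 → T at (4,9); v=(-1,-1)
3. t=4 → L at (0,5); v=(1,-1)
4. t=5 → B at (5,0); v=(1,1)
5. t=1 → R at (6,1); v=(-1,1)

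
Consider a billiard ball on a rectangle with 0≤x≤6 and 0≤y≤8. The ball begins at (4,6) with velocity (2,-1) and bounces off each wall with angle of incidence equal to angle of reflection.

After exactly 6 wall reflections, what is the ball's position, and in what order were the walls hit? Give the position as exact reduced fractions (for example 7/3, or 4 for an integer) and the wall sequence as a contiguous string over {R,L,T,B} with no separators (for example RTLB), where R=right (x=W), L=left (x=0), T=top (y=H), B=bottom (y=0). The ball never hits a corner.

Final position: (6,7)
Wall sequence: RLBRLR

1. t=1 → R at (6,5); v=(-2,-1)
2. t=3 → L at (0,2); v=(2,-1)
3. t=2 → B at (4,0); v=(2,1)
4. t=1 → R at (6,1); v=(-2,1)
5. t=3 → L at (0,4); v=(2,1)
6. t=3 → R at (6,7); v=(-2,1)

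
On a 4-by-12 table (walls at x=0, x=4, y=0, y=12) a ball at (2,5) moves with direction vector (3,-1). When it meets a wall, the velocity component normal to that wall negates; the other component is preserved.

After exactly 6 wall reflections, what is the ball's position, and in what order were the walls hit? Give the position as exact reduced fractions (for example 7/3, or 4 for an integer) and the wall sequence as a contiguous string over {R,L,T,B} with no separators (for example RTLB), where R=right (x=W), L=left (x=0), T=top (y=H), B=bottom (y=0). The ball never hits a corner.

1. t=2/3 → R at (4,13/3); v=(-3,-1)
2. t=4/3 → L at (0,3); v=(3,-1)
3. t=4/3 → R at (4,5/3); v=(-3,-1)
4. t=4/3 → L at (0,1/3); v=(3,-1)
5. t=1/3 → B at (1,0); v=(3,1)
6. t=1 → R at (4,1); v=(-3,1)

Final position: (4,1)
Wall sequence: RLRLBR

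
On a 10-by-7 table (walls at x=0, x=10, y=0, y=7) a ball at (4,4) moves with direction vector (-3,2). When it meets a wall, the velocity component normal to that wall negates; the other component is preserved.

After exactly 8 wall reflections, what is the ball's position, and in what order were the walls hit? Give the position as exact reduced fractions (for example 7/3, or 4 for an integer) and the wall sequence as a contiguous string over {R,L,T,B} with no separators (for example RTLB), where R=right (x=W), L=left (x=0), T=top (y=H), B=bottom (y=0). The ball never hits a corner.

1. t=4/3 → L at (0,20/3); v=(3,2)
2. t=1/6 → T at (1/2,7); v=(3,-2)
3. t=19/6 → R at (10,2/3); v=(-3,-2)
4. t=1/3 → B at (9,0); v=(-3,2)
5. t=3 → L at (0,6); v=(3,2)
6. t=1/2 → T at (3/2,7); v=(3,-2)
7. t=17/6 → R at (10,4/3); v=(-3,-2)
8. t=2/3 → B at (8,0); v=(-3,2)

Final position: (8,0)
Wall sequence: LTRBLTRB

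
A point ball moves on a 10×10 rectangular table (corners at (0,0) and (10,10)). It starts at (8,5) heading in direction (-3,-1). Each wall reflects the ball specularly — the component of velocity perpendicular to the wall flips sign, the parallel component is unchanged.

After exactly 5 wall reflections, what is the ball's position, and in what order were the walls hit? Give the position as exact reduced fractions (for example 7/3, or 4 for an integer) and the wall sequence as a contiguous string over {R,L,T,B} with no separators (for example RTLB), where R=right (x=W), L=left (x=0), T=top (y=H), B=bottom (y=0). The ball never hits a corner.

1. t=8/3 → L at (0,7/3); v=(3,-1)
2. t=7/3 → B at (7,0); v=(3,1)
3. t=1 → R at (10,1); v=(-3,1)
4. t=10/3 → L at (0,13/3); v=(3,1)
5. t=10/3 → R at (10,23/3); v=(-3,1)

Final position: (10,23/3)
Wall sequence: LBRLR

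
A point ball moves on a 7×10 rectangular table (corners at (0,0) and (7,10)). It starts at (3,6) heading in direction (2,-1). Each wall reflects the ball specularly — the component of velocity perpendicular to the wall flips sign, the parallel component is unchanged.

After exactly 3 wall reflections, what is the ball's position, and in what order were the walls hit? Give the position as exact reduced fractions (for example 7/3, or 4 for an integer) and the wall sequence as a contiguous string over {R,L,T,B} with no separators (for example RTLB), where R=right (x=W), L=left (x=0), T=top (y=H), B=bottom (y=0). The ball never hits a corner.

Final position: (1,0)
Wall sequence: RLB

1. t=2 → R at (7,4); v=(-2,-1)
2. t=7/2 → L at (0,1/2); v=(2,-1)
3. t=1/2 → B at (1,0); v=(2,1)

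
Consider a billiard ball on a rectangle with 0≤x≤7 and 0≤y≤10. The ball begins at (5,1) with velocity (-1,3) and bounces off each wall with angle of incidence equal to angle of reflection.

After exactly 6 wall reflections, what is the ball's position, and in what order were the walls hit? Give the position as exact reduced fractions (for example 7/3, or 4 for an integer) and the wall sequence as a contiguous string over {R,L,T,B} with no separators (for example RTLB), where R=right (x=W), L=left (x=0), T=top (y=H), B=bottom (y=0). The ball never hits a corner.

Final position: (6,0)
Wall sequence: TLBTRB

1. t=3 → T at (2,10); v=(-1,-3)
2. t=2 → L at (0,4); v=(1,-3)
3. t=4/3 → B at (4/3,0); v=(1,3)
4. t=10/3 → T at (14/3,10); v=(1,-3)
5. t=7/3 → R at (7,3); v=(-1,-3)
6. t=1 → B at (6,0); v=(-1,3)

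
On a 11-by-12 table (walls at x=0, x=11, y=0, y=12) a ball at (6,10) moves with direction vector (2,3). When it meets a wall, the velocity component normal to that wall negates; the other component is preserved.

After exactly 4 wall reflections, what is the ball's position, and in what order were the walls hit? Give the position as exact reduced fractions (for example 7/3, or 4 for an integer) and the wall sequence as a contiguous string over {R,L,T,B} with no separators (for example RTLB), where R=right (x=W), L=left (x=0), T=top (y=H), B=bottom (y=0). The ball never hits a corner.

1. t=2/3 → T at (22/3,12); v=(2,-3)
2. t=11/6 → R at (11,13/2); v=(-2,-3)
3. t=13/6 → B at (20/3,0); v=(-2,3)
4. t=10/3 → L at (0,10); v=(2,3)

Final position: (0,10)
Wall sequence: TRBL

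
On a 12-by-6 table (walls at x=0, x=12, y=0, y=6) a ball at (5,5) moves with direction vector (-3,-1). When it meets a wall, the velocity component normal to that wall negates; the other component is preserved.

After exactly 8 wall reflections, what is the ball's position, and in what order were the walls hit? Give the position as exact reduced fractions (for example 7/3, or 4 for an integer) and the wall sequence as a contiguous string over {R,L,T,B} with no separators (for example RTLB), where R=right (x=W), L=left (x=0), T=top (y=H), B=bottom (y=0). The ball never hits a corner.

1. t=5/3 → L at (0,10/3); v=(3,-1)
2. t=10/3 → B at (10,0); v=(3,1)
3. t=2/3 → R at (12,2/3); v=(-3,1)
4. t=4 → L at (0,14/3); v=(3,1)
5. t=4/3 → T at (4,6); v=(3,-1)
6. t=8/3 → R at (12,10/3); v=(-3,-1)
7. t=10/3 → B at (2,0); v=(-3,1)
8. t=2/3 → L at (0,2/3); v=(3,1)

Final position: (0,2/3)
Wall sequence: LBRLTRBL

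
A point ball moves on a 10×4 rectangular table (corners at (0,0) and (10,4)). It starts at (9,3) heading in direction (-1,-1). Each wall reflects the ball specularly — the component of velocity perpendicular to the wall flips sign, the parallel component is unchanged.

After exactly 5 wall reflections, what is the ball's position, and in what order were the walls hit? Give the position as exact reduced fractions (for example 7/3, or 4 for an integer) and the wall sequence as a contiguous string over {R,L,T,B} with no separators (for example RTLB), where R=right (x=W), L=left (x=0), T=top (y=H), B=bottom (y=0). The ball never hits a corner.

1. t=3 → B at (6,0); v=(-1,1)
2. t=4 → T at (2,4); v=(-1,-1)
3. t=2 → L at (0,2); v=(1,-1)
4. t=2 → B at (2,0); v=(1,1)
5. t=4 → T at (6,4); v=(1,-1)

Final position: (6,4)
Wall sequence: BTLBT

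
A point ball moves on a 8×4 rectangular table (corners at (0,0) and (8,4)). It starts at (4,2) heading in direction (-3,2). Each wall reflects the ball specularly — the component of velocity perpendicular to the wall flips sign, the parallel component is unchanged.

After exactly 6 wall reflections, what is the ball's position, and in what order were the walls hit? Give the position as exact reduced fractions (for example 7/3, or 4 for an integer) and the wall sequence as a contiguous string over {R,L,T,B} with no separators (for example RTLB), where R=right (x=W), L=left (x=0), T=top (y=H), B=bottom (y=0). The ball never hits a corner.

1. t=1 → T at (1,4); v=(-3,-2)
2. t=1/3 → L at (0,10/3); v=(3,-2)
3. t=5/3 → B at (5,0); v=(3,2)
4. t=1 → R at (8,2); v=(-3,2)
5. t=1 → T at (5,4); v=(-3,-2)
6. t=5/3 → L at (0,2/3); v=(3,-2)

Final position: (0,2/3)
Wall sequence: TLBRTL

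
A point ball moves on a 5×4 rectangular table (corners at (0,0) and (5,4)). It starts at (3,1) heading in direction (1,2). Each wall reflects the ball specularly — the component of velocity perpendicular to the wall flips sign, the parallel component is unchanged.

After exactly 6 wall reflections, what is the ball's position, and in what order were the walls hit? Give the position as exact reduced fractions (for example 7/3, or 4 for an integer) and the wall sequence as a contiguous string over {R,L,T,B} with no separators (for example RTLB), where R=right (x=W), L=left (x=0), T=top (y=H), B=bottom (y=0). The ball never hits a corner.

1. t=3/2 → T at (9/2,4); v=(1,-2)
2. t=1/2 → R at (5,3); v=(-1,-2)
3. t=3/2 → B at (7/2,0); v=(-1,2)
4. t=2 → T at (3/2,4); v=(-1,-2)
5. t=3/2 → L at (0,1); v=(1,-2)
6. t=1/2 → B at (1/2,0); v=(1,2)

Final position: (1/2,0)
Wall sequence: TRBTLB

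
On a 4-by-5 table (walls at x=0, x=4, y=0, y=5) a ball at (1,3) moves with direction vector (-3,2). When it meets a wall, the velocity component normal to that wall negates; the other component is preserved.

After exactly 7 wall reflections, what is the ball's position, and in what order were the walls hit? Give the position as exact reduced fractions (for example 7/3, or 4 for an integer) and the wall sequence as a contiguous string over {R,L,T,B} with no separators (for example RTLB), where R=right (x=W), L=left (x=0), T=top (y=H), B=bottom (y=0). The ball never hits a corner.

Final position: (0,13/3)
Wall sequence: LTRLBRL

1. t=1/3 → L at (0,11/3); v=(3,2)
2. t=2/3 → T at (2,5); v=(3,-2)
3. t=2/3 → R at (4,11/3); v=(-3,-2)
4. t=4/3 → L at (0,1); v=(3,-2)
5. t=1/2 → B at (3/2,0); v=(3,2)
6. t=5/6 → R at (4,5/3); v=(-3,2)
7. t=4/3 → L at (0,13/3); v=(3,2)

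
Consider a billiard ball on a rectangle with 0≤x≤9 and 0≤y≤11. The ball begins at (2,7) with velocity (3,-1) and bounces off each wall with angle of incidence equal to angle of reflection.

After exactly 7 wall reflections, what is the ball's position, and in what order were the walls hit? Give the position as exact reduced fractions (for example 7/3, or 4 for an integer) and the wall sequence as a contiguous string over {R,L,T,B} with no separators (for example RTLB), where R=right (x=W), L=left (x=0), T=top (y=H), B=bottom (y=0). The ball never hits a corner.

1. t=7/3 → R at (9,14/3); v=(-3,-1)
2. t=3 → L at (0,5/3); v=(3,-1)
3. t=5/3 → B at (5,0); v=(3,1)
4. t=4/3 → R at (9,4/3); v=(-3,1)
5. t=3 → L at (0,13/3); v=(3,1)
6. t=3 → R at (9,22/3); v=(-3,1)
7. t=3 → L at (0,31/3); v=(3,1)

Final position: (0,31/3)
Wall sequence: RLBRLRL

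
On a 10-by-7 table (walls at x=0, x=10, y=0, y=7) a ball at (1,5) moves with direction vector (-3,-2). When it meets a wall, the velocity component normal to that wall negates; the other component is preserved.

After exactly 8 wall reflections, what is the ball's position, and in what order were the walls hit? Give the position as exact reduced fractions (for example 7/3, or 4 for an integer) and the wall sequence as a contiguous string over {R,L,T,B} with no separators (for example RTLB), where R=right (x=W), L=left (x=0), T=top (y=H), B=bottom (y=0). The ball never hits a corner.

1. t=1/3 → L at (0,13/3); v=(3,-2)
2. t=13/6 → B at (13/2,0); v=(3,2)
3. t=7/6 → R at (10,7/3); v=(-3,2)
4. t=7/3 → T at (3,7); v=(-3,-2)
5. t=1 → L at (0,5); v=(3,-2)
6. t=5/2 → B at (15/2,0); v=(3,2)
7. t=5/6 → R at (10,5/3); v=(-3,2)
8. t=8/3 → T at (2,7); v=(-3,-2)

Final position: (2,7)
Wall sequence: LBRTLBRT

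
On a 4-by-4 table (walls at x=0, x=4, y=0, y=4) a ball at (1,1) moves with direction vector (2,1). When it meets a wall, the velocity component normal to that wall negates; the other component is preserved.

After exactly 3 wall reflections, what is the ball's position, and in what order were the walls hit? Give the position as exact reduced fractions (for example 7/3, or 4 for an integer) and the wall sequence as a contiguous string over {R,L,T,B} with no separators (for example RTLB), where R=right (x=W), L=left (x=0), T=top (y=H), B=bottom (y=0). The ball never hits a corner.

1. t=3/2 → R at (4,5/2); v=(-2,1)
2. t=3/2 → T at (1,4); v=(-2,-1)
3. t=1/2 → L at (0,7/2); v=(2,-1)

Final position: (0,7/2)
Wall sequence: RTL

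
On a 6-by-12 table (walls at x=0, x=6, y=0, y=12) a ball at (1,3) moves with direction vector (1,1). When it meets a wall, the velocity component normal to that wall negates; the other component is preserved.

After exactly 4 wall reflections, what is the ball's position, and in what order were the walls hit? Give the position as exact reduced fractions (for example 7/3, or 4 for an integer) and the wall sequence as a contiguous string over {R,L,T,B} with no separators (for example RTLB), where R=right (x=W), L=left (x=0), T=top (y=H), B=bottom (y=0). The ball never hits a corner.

1. t=5 → R at (6,8); v=(-1,1)
2. t=4 → T at (2,12); v=(-1,-1)
3. t=2 → L at (0,10); v=(1,-1)
4. t=6 → R at (6,4); v=(-1,-1)

Final position: (6,4)
Wall sequence: RTLR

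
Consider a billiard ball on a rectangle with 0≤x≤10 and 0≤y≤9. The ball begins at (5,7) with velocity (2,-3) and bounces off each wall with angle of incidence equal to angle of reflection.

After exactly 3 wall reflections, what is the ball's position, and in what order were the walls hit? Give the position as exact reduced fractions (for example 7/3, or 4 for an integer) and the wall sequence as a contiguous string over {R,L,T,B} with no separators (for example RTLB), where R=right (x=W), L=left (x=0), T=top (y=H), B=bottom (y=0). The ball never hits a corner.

Final position: (13/3,9)
Wall sequence: BRT

1. t=7/3 → B at (29/3,0); v=(2,3)
2. t=1/6 → R at (10,1/2); v=(-2,3)
3. t=17/6 → T at (13/3,9); v=(-2,-3)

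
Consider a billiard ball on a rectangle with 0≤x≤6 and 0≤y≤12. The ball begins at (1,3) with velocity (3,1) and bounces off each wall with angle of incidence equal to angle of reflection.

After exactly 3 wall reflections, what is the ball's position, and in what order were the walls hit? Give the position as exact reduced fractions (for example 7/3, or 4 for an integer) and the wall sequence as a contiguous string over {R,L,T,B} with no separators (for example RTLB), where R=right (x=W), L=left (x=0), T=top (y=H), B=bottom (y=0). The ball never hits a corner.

1. t=5/3 → R at (6,14/3); v=(-3,1)
2. t=2 → L at (0,20/3); v=(3,1)
3. t=2 → R at (6,26/3); v=(-3,1)

Final position: (6,26/3)
Wall sequence: RLR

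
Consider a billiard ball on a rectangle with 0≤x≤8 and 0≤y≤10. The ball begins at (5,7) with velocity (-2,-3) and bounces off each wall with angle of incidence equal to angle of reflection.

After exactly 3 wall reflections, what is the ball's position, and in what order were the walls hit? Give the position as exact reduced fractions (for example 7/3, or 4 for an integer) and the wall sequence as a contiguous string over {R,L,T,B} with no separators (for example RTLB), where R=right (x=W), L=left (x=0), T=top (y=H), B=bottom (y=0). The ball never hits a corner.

1. t=7/3 → B at (1/3,0); v=(-2,3)
2. t=1/6 → L at (0,1/2); v=(2,3)
3. t=19/6 → T at (19/3,10); v=(2,-3)

Final position: (19/3,10)
Wall sequence: BLT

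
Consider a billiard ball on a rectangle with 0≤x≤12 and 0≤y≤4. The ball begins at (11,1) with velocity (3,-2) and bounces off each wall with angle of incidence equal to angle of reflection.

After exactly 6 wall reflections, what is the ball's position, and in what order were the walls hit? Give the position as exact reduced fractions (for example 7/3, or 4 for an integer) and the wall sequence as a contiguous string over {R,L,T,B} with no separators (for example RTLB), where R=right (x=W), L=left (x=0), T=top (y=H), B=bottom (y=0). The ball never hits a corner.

1. t=1/3 → R at (12,1/3); v=(-3,-2)
2. t=1/6 → B at (23/2,0); v=(-3,2)
3. t=2 → T at (11/2,4); v=(-3,-2)
4. t=11/6 → L at (0,1/3); v=(3,-2)
5. t=1/6 → B at (1/2,0); v=(3,2)
6. t=2 → T at (13/2,4); v=(3,-2)

Final position: (13/2,4)
Wall sequence: RBTLBT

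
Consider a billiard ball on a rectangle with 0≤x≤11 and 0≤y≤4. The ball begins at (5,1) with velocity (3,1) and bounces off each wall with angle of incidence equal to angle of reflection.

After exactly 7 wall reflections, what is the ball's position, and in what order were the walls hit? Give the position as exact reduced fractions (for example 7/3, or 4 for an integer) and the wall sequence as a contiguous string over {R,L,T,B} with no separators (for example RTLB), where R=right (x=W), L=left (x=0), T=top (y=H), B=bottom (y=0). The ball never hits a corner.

1. t=2 → R at (11,3); v=(-3,1)
2. t=1 → T at (8,4); v=(-3,-1)
3. t=8/3 → L at (0,4/3); v=(3,-1)
4. t=4/3 → B at (4,0); v=(3,1)
5. t=7/3 → R at (11,7/3); v=(-3,1)
6. t=5/3 → T at (6,4); v=(-3,-1)
7. t=2 → L at (0,2); v=(3,-1)

Final position: (0,2)
Wall sequence: RTLBRTL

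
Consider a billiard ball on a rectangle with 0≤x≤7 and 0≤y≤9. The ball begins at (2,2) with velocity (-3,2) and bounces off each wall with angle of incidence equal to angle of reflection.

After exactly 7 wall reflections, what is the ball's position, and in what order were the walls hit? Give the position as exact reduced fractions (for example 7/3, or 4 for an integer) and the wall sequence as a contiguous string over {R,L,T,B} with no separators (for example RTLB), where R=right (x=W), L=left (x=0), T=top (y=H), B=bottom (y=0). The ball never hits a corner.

1. t=2/3 → L at (0,10/3); v=(3,2)
2. t=7/3 → R at (7,8); v=(-3,2)
3. t=1/2 → T at (11/2,9); v=(-3,-2)
4. t=11/6 → L at (0,16/3); v=(3,-2)
5. t=7/3 → R at (7,2/3); v=(-3,-2)
6. t=1/3 → B at (6,0); v=(-3,2)
7. t=2 → L at (0,4); v=(3,2)

Final position: (0,4)
Wall sequence: LRTLRBL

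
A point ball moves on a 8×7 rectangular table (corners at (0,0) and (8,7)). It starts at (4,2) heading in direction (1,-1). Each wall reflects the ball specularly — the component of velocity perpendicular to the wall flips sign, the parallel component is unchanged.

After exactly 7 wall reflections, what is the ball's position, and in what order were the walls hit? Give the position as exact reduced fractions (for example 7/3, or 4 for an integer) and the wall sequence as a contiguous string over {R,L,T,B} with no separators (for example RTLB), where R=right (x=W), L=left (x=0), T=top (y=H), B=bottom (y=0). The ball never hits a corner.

1. t=2 → B at (6,0); v=(1,1)
2. t=2 → R at (8,2); v=(-1,1)
3. t=5 → T at (3,7); v=(-1,-1)
4. t=3 → L at (0,4); v=(1,-1)
5. t=4 → B at (4,0); v=(1,1)
6. t=4 → R at (8,4); v=(-1,1)
7. t=3 → T at (5,7); v=(-1,-1)

Final position: (5,7)
Wall sequence: BRTLBRT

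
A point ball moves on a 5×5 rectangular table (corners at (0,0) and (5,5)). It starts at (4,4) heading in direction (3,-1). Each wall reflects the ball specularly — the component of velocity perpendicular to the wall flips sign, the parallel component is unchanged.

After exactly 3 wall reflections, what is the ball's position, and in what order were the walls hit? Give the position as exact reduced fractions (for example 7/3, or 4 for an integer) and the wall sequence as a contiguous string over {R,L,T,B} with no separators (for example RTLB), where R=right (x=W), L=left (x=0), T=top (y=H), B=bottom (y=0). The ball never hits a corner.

1. t=1/3 → R at (5,11/3); v=(-3,-1)
2. t=5/3 → L at (0,2); v=(3,-1)
3. t=5/3 → R at (5,1/3); v=(-3,-1)

Final position: (5,1/3)
Wall sequence: RLR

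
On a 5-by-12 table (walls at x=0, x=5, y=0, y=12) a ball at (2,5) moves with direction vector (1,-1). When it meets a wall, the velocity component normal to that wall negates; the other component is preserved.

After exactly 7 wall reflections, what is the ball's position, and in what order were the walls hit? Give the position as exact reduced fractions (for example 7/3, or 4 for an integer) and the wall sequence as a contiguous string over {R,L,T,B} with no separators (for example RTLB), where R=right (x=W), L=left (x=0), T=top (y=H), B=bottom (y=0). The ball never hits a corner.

1. t=3 → R at (5,2); v=(-1,-1)
2. t=2 → B at (3,0); v=(-1,1)
3. t=3 → L at (0,3); v=(1,1)
4. t=5 → R at (5,8); v=(-1,1)
5. t=4 → T at (1,12); v=(-1,-1)
6. t=1 → L at (0,11); v=(1,-1)
7. t=5 → R at (5,6); v=(-1,-1)

Final position: (5,6)
Wall sequence: RBLRTLR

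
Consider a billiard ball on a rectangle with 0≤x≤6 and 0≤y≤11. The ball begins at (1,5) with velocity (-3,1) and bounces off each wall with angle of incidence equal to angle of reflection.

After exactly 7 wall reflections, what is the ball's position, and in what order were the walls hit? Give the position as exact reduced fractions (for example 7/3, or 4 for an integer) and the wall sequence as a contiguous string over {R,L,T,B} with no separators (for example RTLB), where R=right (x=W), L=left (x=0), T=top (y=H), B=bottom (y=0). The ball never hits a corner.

1. t=1/3 → L at (0,16/3); v=(3,1)
2. t=2 → R at (6,22/3); v=(-3,1)
3. t=2 → L at (0,28/3); v=(3,1)
4. t=5/3 → T at (5,11); v=(3,-1)
5. t=1/3 → R at (6,32/3); v=(-3,-1)
6. t=2 → L at (0,26/3); v=(3,-1)
7. t=2 → R at (6,20/3); v=(-3,-1)

Final position: (6,20/3)
Wall sequence: LRLTRLR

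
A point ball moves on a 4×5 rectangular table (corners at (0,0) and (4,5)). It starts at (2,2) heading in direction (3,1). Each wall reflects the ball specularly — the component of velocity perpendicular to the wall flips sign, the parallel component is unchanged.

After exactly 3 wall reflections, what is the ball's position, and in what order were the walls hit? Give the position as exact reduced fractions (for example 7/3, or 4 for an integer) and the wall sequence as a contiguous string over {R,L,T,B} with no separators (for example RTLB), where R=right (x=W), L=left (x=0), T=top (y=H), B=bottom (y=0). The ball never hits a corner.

Final position: (3,5)
Wall sequence: RLT

1. t=2/3 → R at (4,8/3); v=(-3,1)
2. t=4/3 → L at (0,4); v=(3,1)
3. t=1 → T at (3,5); v=(3,-1)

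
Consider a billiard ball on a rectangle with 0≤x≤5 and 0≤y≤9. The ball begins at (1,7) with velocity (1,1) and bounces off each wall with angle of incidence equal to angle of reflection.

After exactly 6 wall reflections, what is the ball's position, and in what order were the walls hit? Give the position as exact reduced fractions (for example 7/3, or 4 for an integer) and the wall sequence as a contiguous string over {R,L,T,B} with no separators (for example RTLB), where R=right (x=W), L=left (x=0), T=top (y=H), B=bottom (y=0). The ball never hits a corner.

1. t=2 → T at (3,9); v=(1,-1)
2. t=2 → R at (5,7); v=(-1,-1)
3. t=5 → L at (0,2); v=(1,-1)
4. t=2 → B at (2,0); v=(1,1)
5. t=3 → R at (5,3); v=(-1,1)
6. t=5 → L at (0,8); v=(1,1)

Final position: (0,8)
Wall sequence: TRLBRL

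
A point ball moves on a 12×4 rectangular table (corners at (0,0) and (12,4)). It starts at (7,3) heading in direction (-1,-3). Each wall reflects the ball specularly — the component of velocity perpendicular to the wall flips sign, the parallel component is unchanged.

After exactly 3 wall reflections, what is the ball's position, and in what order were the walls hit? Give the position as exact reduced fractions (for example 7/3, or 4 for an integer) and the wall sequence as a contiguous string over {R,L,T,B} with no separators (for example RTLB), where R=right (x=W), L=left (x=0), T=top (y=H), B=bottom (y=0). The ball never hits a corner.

1. t=1 → B at (6,0); v=(-1,3)
2. t=4/3 → T at (14/3,4); v=(-1,-3)
3. t=4/3 → B at (10/3,0); v=(-1,3)

Final position: (10/3,0)
Wall sequence: BTB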